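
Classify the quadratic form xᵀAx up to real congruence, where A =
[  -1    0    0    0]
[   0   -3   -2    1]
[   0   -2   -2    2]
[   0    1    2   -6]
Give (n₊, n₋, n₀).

Answer: (0, 4, 0)

Derivation:
step 0: pivot -1 → sign −
step 1: pivot -3 → sign −
step 2: pivot -2/3 → sign −
step 3: pivot -3 → sign −
signature = (0, 4, 0)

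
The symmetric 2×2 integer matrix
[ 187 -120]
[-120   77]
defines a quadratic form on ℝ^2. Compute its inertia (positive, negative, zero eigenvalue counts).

step 0: pivot 187 → sign +
step 1: pivot -1/187 → sign −
signature = (1, 1, 0)

Answer: (1, 1, 0)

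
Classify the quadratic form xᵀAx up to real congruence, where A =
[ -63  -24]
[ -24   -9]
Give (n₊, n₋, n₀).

step 0: pivot -63 → sign −
step 1: pivot 1/7 → sign +
signature = (1, 1, 0)

Answer: (1, 1, 0)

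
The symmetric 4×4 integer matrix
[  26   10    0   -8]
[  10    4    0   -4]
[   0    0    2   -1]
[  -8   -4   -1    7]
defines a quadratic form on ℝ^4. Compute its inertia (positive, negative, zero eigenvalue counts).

Answer: (3, 1, 0)

Derivation:
step 0: pivot 26 → sign +
step 1: pivot 2/13 → sign +
step 2: pivot 2 → sign +
step 3: pivot -3/2 → sign −
signature = (3, 1, 0)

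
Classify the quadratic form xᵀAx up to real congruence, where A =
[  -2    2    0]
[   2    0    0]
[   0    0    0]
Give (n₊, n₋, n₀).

step 0: pivot -2 → sign −
step 1: pivot 2 → sign +
step 2: row/col 2 already zero → sign 0
signature = (1, 1, 1)

Answer: (1, 1, 1)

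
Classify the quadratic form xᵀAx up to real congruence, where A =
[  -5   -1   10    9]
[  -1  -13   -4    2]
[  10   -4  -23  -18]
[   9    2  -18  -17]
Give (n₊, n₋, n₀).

Answer: (0, 4, 0)

Derivation:
step 0: pivot -5 → sign −
step 1: pivot -64/5 → sign −
step 2: pivot -3/16 → sign −
step 3: pivot -3/4 → sign −
signature = (0, 4, 0)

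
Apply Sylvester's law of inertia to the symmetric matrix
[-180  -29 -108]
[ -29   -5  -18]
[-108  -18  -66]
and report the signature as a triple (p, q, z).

Answer: (0, 3, 0)

Derivation:
step 0: pivot -180 → sign −
step 1: pivot -59/180 → sign −
step 2: pivot -6/59 → sign −
signature = (0, 3, 0)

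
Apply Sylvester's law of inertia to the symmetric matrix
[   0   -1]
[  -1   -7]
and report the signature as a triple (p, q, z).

step 0: pivot -7 → sign −
step 1: pivot 1/7 → sign +
signature = (1, 1, 0)

Answer: (1, 1, 0)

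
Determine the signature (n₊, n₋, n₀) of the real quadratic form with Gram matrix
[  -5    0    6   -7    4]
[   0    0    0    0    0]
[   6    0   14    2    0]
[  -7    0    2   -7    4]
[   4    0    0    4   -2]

Answer: (3, 1, 1)

Derivation:
step 0: pivot -5 → sign −
step 1: pivot 106/5 → sign +
step 2: pivot 46/53 → sign +
step 3: pivot 2/23 → sign +
step 4: row/col 4 already zero → sign 0
signature = (3, 1, 1)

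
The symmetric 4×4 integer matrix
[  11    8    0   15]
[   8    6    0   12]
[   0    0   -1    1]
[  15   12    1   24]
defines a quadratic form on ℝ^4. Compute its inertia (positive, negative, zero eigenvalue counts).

Answer: (2, 2, 0)

Derivation:
step 0: pivot 11 → sign +
step 1: pivot 2/11 → sign +
step 2: pivot -1 → sign −
step 3: pivot -2 → sign −
signature = (2, 2, 0)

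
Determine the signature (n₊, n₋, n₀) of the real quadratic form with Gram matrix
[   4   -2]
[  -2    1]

step 0: pivot 4 → sign +
step 1: row/col 1 already zero → sign 0
signature = (1, 0, 1)

Answer: (1, 0, 1)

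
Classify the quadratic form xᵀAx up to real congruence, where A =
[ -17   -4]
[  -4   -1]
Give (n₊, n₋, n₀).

Answer: (0, 2, 0)

Derivation:
step 0: pivot -17 → sign −
step 1: pivot -1/17 → sign −
signature = (0, 2, 0)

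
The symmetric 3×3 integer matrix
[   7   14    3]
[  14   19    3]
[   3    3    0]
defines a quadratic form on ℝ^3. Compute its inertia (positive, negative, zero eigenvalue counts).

step 0: pivot 7 → sign +
step 1: pivot -9 → sign −
step 2: pivot -2/7 → sign −
signature = (1, 2, 0)

Answer: (1, 2, 0)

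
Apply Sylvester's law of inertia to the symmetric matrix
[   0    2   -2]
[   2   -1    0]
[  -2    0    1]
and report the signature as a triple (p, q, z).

Answer: (1, 1, 1)

Derivation:
step 0: pivot -1 → sign −
step 1: pivot 4 → sign +
step 2: row/col 2 already zero → sign 0
signature = (1, 1, 1)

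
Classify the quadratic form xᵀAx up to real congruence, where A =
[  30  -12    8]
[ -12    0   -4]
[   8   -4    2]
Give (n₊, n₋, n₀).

Answer: (1, 1, 1)

Derivation:
step 0: pivot 30 → sign +
step 1: pivot -24/5 → sign −
step 2: row/col 2 already zero → sign 0
signature = (1, 1, 1)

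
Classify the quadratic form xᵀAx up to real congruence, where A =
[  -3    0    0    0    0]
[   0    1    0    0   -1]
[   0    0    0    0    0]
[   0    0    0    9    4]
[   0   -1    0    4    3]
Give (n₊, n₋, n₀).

step 0: pivot -3 → sign −
step 1: pivot 1 → sign +
step 2: pivot 9 → sign +
step 3: pivot 2/9 → sign +
step 4: row/col 4 already zero → sign 0
signature = (3, 1, 1)

Answer: (3, 1, 1)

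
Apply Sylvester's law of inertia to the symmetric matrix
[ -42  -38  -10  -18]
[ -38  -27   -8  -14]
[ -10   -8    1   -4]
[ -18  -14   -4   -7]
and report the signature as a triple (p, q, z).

step 0: pivot -42 → sign −
step 1: pivot 155/21 → sign +
step 2: pivot 501/155 → sign +
step 3: pivot 1/167 → sign +
signature = (3, 1, 0)

Answer: (3, 1, 0)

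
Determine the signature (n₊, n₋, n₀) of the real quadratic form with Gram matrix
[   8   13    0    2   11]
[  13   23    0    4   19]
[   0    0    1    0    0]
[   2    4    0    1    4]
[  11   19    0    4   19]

step 0: pivot 8 → sign +
step 1: pivot 15/8 → sign +
step 2: pivot 1 → sign +
step 3: pivot 1/5 → sign +
step 4: row/col 4 already zero → sign 0
signature = (4, 0, 1)

Answer: (4, 0, 1)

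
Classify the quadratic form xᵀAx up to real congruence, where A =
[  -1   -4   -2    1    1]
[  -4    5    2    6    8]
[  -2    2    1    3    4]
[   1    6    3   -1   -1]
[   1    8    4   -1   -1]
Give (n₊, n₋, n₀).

Answer: (2, 2, 1)

Derivation:
step 0: pivot -1 → sign −
step 1: pivot 21 → sign +
step 2: pivot 5/21 → sign +
step 3: pivot -1/5 → sign −
step 4: row/col 4 already zero → sign 0
signature = (2, 2, 1)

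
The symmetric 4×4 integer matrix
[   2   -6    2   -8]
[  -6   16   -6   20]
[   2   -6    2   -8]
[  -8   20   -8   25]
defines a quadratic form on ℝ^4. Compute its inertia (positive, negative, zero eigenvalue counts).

step 0: pivot 2 → sign +
step 1: pivot -2 → sign −
step 2: pivot 1 → sign +
step 3: row/col 3 already zero → sign 0
signature = (2, 1, 1)

Answer: (2, 1, 1)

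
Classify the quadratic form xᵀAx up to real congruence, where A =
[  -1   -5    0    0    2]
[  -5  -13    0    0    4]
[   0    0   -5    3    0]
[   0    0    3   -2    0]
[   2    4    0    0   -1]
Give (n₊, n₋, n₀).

step 0: pivot -1 → sign −
step 1: pivot 12 → sign +
step 2: pivot -5 → sign −
step 3: pivot -1/5 → sign −
step 4: row/col 4 already zero → sign 0
signature = (1, 3, 1)

Answer: (1, 3, 1)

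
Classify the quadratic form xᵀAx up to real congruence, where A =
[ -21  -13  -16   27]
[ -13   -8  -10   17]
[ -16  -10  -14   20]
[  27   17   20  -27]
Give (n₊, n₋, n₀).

step 0: pivot -21 → sign −
step 1: pivot 1/21 → sign +
step 2: pivot -2 → sign −
step 3: pivot 6 → sign +
signature = (2, 2, 0)

Answer: (2, 2, 0)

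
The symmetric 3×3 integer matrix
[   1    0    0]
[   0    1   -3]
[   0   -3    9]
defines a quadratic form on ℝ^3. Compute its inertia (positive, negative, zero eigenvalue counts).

step 0: pivot 1 → sign +
step 1: pivot 1 → sign +
step 2: row/col 2 already zero → sign 0
signature = (2, 0, 1)

Answer: (2, 0, 1)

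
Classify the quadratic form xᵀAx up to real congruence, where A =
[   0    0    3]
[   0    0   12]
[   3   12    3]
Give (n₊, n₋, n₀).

Answer: (1, 1, 1)

Derivation:
step 0: pivot 3 → sign +
step 1: pivot -48 → sign −
step 2: row/col 2 already zero → sign 0
signature = (1, 1, 1)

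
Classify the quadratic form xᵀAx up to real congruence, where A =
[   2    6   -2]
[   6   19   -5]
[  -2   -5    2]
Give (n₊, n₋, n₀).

step 0: pivot 2 → sign +
step 1: pivot 1 → sign +
step 2: pivot -1 → sign −
signature = (2, 1, 0)

Answer: (2, 1, 0)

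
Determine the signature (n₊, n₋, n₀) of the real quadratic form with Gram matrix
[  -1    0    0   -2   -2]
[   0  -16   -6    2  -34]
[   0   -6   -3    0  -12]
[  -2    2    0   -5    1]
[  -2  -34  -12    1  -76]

Answer: (1, 3, 1)

Derivation:
step 0: pivot -1 → sign −
step 1: pivot -16 → sign −
step 2: pivot -3/4 → sign −
step 3: pivot 1 → sign +
step 4: row/col 4 already zero → sign 0
signature = (1, 3, 1)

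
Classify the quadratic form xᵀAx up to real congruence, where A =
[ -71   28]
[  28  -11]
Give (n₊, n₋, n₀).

step 0: pivot -71 → sign −
step 1: pivot 3/71 → sign +
signature = (1, 1, 0)

Answer: (1, 1, 0)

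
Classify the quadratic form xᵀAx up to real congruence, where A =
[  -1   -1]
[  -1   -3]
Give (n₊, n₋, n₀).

Answer: (0, 2, 0)

Derivation:
step 0: pivot -1 → sign −
step 1: pivot -2 → sign −
signature = (0, 2, 0)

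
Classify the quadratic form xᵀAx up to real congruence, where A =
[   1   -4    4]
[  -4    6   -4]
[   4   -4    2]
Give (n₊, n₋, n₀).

Answer: (2, 1, 0)

Derivation:
step 0: pivot 1 → sign +
step 1: pivot -10 → sign −
step 2: pivot 2/5 → sign +
signature = (2, 1, 0)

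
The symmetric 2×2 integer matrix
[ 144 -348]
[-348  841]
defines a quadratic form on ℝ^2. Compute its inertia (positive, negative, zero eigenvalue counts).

Answer: (1, 0, 1)

Derivation:
step 0: pivot 144 → sign +
step 1: row/col 1 already zero → sign 0
signature = (1, 0, 1)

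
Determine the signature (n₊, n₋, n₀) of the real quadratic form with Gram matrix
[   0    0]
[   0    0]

Answer: (0, 0, 2)

Derivation:
step 0: row/col 0 already zero → sign 0
step 1: row/col 1 already zero → sign 0
signature = (0, 0, 2)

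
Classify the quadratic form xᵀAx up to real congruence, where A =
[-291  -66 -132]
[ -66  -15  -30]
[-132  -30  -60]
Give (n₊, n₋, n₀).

step 0: pivot -291 → sign −
step 1: pivot -3/97 → sign −
step 2: row/col 2 already zero → sign 0
signature = (0, 2, 1)

Answer: (0, 2, 1)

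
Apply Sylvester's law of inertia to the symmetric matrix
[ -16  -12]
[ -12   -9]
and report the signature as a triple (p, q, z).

Answer: (0, 1, 1)

Derivation:
step 0: pivot -16 → sign −
step 1: row/col 1 already zero → sign 0
signature = (0, 1, 1)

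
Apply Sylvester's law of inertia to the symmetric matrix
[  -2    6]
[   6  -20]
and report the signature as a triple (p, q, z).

step 0: pivot -2 → sign −
step 1: pivot -2 → sign −
signature = (0, 2, 0)

Answer: (0, 2, 0)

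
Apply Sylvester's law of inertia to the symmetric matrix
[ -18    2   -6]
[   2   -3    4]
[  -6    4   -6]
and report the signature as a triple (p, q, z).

step 0: pivot -18 → sign −
step 1: pivot -25/9 → sign −
step 2: row/col 2 already zero → sign 0
signature = (0, 2, 1)

Answer: (0, 2, 1)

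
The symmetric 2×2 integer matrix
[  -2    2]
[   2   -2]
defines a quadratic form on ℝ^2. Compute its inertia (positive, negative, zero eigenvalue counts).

Answer: (0, 1, 1)

Derivation:
step 0: pivot -2 → sign −
step 1: row/col 1 already zero → sign 0
signature = (0, 1, 1)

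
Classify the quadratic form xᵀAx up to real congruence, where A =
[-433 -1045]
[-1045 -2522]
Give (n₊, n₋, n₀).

Answer: (0, 2, 0)

Derivation:
step 0: pivot -433 → sign −
step 1: pivot -1/433 → sign −
signature = (0, 2, 0)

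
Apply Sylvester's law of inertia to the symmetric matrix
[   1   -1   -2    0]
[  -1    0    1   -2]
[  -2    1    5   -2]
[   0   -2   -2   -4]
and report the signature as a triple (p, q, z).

Answer: (2, 1, 1)

Derivation:
step 0: pivot 1 → sign +
step 1: pivot -1 → sign −
step 2: pivot 2 → sign +
step 3: row/col 3 already zero → sign 0
signature = (2, 1, 1)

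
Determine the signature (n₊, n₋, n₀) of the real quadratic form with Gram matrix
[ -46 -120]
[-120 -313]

Answer: (1, 1, 0)

Derivation:
step 0: pivot -46 → sign −
step 1: pivot 1/23 → sign +
signature = (1, 1, 0)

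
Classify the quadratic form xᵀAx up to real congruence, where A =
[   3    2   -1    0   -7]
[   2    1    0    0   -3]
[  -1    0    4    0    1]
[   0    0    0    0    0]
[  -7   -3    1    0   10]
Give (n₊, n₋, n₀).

step 0: pivot 3 → sign +
step 1: pivot -1/3 → sign −
step 2: pivot 5 → sign +
step 3: pivot 6/5 → sign +
step 4: row/col 4 already zero → sign 0
signature = (3, 1, 1)

Answer: (3, 1, 1)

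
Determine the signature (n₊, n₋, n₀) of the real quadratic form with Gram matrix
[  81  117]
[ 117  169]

step 0: pivot 81 → sign +
step 1: row/col 1 already zero → sign 0
signature = (1, 0, 1)

Answer: (1, 0, 1)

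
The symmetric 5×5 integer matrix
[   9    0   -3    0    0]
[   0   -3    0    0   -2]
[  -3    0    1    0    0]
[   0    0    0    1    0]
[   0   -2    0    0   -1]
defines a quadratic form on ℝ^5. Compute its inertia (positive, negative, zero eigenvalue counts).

step 0: pivot 9 → sign +
step 1: pivot -3 → sign −
step 2: pivot 1 → sign +
step 3: pivot 1/3 → sign +
step 4: row/col 4 already zero → sign 0
signature = (3, 1, 1)

Answer: (3, 1, 1)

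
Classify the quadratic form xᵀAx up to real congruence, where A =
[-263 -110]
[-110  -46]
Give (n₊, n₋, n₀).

Answer: (1, 1, 0)

Derivation:
step 0: pivot -263 → sign −
step 1: pivot 2/263 → sign +
signature = (1, 1, 0)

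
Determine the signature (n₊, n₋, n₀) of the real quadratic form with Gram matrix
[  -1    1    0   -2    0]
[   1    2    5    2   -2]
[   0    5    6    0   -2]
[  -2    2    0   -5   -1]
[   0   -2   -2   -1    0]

step 0: pivot -1 → sign −
step 1: pivot 3 → sign +
step 2: pivot -7/3 → sign −
step 3: pivot -1 → sign −
step 4: pivot 3/7 → sign +
signature = (2, 3, 0)

Answer: (2, 3, 0)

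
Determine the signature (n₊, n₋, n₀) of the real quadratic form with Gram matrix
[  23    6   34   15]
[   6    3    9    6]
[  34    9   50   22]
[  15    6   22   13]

step 0: pivot 23 → sign +
step 1: pivot 33/23 → sign +
step 2: pivot -3/11 → sign −
step 3: pivot 2/3 → sign +
signature = (3, 1, 0)

Answer: (3, 1, 0)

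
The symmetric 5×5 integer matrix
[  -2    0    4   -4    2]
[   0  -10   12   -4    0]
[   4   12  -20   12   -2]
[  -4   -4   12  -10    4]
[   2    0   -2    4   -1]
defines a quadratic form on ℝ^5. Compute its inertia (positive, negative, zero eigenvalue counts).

Answer: (1, 3, 1)

Derivation:
step 0: pivot -2 → sign −
step 1: pivot -10 → sign −
step 2: pivot 12/5 → sign +
step 3: pivot -2/3 → sign −
step 4: row/col 4 already zero → sign 0
signature = (1, 3, 1)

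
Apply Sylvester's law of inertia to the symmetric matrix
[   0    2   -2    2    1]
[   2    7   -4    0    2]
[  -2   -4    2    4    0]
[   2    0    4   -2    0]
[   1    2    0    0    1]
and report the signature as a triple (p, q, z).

step 0: pivot 7 → sign +
step 1: pivot -4/7 → sign −
step 2: pivot 1 → sign +
step 3: pivot 4 → sign +
step 4: pivot 1/4 → sign +
signature = (4, 1, 0)

Answer: (4, 1, 0)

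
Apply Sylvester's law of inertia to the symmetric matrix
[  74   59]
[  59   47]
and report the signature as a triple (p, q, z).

step 0: pivot 74 → sign +
step 1: pivot -3/74 → sign −
signature = (1, 1, 0)

Answer: (1, 1, 0)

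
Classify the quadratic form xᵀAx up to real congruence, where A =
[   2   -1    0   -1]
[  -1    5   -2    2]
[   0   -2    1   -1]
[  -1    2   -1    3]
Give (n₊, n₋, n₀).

Answer: (4, 0, 0)

Derivation:
step 0: pivot 2 → sign +
step 1: pivot 9/2 → sign +
step 2: pivot 1/9 → sign +
step 3: pivot 1 → sign +
signature = (4, 0, 0)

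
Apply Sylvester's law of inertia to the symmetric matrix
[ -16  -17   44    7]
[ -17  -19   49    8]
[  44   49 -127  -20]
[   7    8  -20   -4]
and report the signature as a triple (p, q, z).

step 0: pivot -16 → sign −
step 1: pivot -15/16 → sign −
step 2: pivot -3/5 → sign −
step 3: row/col 3 already zero → sign 0
signature = (0, 3, 1)

Answer: (0, 3, 1)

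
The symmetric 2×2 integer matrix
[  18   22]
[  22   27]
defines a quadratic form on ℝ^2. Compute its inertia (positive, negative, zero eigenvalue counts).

Answer: (2, 0, 0)

Derivation:
step 0: pivot 18 → sign +
step 1: pivot 1/9 → sign +
signature = (2, 0, 0)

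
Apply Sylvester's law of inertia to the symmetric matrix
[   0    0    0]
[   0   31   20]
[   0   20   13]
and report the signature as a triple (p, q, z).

Answer: (2, 0, 1)

Derivation:
step 0: pivot 31 → sign +
step 1: pivot 3/31 → sign +
step 2: row/col 2 already zero → sign 0
signature = (2, 0, 1)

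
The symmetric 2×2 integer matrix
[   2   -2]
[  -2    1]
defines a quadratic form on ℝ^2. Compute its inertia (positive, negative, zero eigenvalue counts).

step 0: pivot 2 → sign +
step 1: pivot -1 → sign −
signature = (1, 1, 0)

Answer: (1, 1, 0)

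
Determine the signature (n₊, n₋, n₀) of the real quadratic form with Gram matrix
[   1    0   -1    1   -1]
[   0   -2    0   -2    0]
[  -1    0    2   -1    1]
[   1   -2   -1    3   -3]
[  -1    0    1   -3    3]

Answer: (4, 1, 0)

Derivation:
step 0: pivot 1 → sign +
step 1: pivot -2 → sign −
step 2: pivot 1 → sign +
step 3: pivot 4 → sign +
step 4: pivot 1 → sign +
signature = (4, 1, 0)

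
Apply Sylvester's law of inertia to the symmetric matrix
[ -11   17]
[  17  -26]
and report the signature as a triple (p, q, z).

Answer: (1, 1, 0)

Derivation:
step 0: pivot -11 → sign −
step 1: pivot 3/11 → sign +
signature = (1, 1, 0)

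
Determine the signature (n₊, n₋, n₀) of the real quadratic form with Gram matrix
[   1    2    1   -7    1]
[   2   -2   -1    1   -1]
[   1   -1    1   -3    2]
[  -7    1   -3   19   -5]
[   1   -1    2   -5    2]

Answer: (2, 3, 0)

Derivation:
step 0: pivot 1 → sign +
step 1: pivot -6 → sign −
step 2: pivot 3/2 → sign +
step 3: pivot -2/3 → sign −
step 4: pivot -3/2 → sign −
signature = (2, 3, 0)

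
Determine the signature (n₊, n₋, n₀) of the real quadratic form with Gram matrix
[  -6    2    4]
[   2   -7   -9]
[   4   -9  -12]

step 0: pivot -6 → sign −
step 1: pivot -19/3 → sign −
step 2: pivot -1/19 → sign −
signature = (0, 3, 0)

Answer: (0, 3, 0)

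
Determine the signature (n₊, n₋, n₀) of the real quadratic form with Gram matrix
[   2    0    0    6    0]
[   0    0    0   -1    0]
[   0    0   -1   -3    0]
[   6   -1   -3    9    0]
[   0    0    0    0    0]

Answer: (2, 2, 1)

Derivation:
step 0: pivot 2 → sign +
step 1: pivot -1 → sign −
step 2: pivot -2 → sign −
step 3: pivot 1/2 → sign +
step 4: row/col 4 already zero → sign 0
signature = (2, 2, 1)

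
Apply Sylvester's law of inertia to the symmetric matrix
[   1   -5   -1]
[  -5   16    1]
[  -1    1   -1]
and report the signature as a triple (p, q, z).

Answer: (1, 2, 0)

Derivation:
step 0: pivot 1 → sign +
step 1: pivot -9 → sign −
step 2: pivot -2/9 → sign −
signature = (1, 2, 0)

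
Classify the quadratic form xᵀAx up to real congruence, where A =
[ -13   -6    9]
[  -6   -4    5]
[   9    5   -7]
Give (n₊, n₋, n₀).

Answer: (0, 3, 0)

Derivation:
step 0: pivot -13 → sign −
step 1: pivot -16/13 → sign −
step 2: pivot -3/16 → sign −
signature = (0, 3, 0)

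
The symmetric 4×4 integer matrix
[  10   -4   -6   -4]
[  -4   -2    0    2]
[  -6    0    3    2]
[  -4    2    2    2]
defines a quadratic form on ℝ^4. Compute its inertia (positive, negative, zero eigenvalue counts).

Answer: (2, 1, 1)

Derivation:
step 0: pivot 10 → sign +
step 1: pivot -18/5 → sign −
step 2: pivot 1 → sign +
step 3: row/col 3 already zero → sign 0
signature = (2, 1, 1)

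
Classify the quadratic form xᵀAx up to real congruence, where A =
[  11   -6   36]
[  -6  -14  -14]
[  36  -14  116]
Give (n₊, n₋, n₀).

step 0: pivot 11 → sign +
step 1: pivot -190/11 → sign −
step 2: pivot 2/95 → sign +
signature = (2, 1, 0)

Answer: (2, 1, 0)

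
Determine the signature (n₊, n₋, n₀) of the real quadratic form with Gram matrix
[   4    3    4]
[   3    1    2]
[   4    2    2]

step 0: pivot 4 → sign +
step 1: pivot -5/4 → sign −
step 2: pivot -6/5 → sign −
signature = (1, 2, 0)

Answer: (1, 2, 0)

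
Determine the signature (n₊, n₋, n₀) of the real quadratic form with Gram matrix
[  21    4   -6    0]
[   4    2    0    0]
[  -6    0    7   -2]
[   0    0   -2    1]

step 0: pivot 21 → sign +
step 1: pivot 26/21 → sign +
step 2: pivot 55/13 → sign +
step 3: pivot 3/55 → sign +
signature = (4, 0, 0)

Answer: (4, 0, 0)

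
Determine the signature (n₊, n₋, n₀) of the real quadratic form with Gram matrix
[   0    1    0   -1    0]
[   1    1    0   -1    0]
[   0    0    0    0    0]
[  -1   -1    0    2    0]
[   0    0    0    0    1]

step 0: pivot 1 → sign +
step 1: pivot -1 → sign −
step 2: pivot 1 → sign +
step 3: pivot 1 → sign +
step 4: row/col 4 already zero → sign 0
signature = (3, 1, 1)

Answer: (3, 1, 1)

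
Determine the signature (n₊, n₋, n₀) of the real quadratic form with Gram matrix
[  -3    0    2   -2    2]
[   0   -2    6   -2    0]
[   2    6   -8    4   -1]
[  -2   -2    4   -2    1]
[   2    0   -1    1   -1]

step 0: pivot -3 → sign −
step 1: pivot -2 → sign −
step 2: pivot 34/3 → sign +
step 3: pivot 6/17 → sign +
step 4: pivot 1/6 → sign +
signature = (3, 2, 0)

Answer: (3, 2, 0)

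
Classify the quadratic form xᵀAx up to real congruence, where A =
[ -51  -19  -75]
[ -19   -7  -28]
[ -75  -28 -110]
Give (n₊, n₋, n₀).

step 0: pivot -51 → sign −
step 1: pivot 4/51 → sign +
step 2: pivot 1/4 → sign +
signature = (2, 1, 0)

Answer: (2, 1, 0)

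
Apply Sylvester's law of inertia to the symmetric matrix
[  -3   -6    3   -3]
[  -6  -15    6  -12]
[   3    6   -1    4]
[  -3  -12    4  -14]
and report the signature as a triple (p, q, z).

Answer: (2, 2, 0)

Derivation:
step 0: pivot -3 → sign −
step 1: pivot -3 → sign −
step 2: pivot 2 → sign +
step 3: pivot 1/2 → sign +
signature = (2, 2, 0)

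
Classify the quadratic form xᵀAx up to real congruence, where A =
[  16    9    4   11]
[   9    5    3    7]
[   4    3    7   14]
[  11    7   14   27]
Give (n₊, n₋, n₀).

step 0: pivot 16 → sign +
step 1: pivot -1/16 → sign −
step 2: pivot 15 → sign +
step 3: pivot 3/5 → sign +
signature = (3, 1, 0)

Answer: (3, 1, 0)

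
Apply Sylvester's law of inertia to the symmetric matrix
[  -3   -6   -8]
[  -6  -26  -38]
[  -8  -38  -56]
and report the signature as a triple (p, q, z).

step 0: pivot -3 → sign −
step 1: pivot -14 → sign −
step 2: pivot -2/21 → sign −
signature = (0, 3, 0)

Answer: (0, 3, 0)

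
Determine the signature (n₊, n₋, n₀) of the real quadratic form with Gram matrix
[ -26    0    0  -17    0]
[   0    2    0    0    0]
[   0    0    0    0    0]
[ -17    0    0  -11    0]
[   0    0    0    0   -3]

step 0: pivot -26 → sign −
step 1: pivot 2 → sign +
step 2: pivot 3/26 → sign +
step 3: pivot -3 → sign −
step 4: row/col 4 already zero → sign 0
signature = (2, 2, 1)

Answer: (2, 2, 1)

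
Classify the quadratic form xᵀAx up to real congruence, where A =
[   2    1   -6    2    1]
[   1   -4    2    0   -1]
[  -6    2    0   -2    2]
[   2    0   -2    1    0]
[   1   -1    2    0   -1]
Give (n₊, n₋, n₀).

Answer: (1, 3, 1)

Derivation:
step 0: pivot 2 → sign +
step 1: pivot -9/2 → sign −
step 2: pivot -112/9 → sign −
step 3: pivot -3/28 → sign −
step 4: row/col 4 already zero → sign 0
signature = (1, 3, 1)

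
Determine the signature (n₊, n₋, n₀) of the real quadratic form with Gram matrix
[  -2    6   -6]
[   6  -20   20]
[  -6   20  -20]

Answer: (0, 2, 1)

Derivation:
step 0: pivot -2 → sign −
step 1: pivot -2 → sign −
step 2: row/col 2 already zero → sign 0
signature = (0, 2, 1)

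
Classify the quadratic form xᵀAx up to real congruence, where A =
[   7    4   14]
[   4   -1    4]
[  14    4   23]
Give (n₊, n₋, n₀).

Answer: (1, 2, 0)

Derivation:
step 0: pivot 7 → sign +
step 1: pivot -23/7 → sign −
step 2: pivot -3/23 → sign −
signature = (1, 2, 0)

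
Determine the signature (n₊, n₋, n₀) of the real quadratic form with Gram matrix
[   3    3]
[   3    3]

Answer: (1, 0, 1)

Derivation:
step 0: pivot 3 → sign +
step 1: row/col 1 already zero → sign 0
signature = (1, 0, 1)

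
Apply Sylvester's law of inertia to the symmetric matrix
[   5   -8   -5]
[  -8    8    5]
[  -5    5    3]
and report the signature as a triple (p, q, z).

step 0: pivot 5 → sign +
step 1: pivot -24/5 → sign −
step 2: pivot -1/8 → sign −
signature = (1, 2, 0)

Answer: (1, 2, 0)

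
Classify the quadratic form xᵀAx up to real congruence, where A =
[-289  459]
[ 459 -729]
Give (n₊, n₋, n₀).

step 0: pivot -289 → sign −
step 1: row/col 1 already zero → sign 0
signature = (0, 1, 1)

Answer: (0, 1, 1)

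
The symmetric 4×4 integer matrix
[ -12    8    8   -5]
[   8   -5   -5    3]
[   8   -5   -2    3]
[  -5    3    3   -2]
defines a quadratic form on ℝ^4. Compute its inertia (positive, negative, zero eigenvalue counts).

Answer: (2, 2, 0)

Derivation:
step 0: pivot -12 → sign −
step 1: pivot 1/3 → sign +
step 2: pivot 3 → sign +
step 3: pivot -1/4 → sign −
signature = (2, 2, 0)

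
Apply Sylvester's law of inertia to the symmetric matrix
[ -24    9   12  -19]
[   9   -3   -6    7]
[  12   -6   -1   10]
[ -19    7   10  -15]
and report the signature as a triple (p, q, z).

Answer: (1, 2, 1)

Derivation:
step 0: pivot -24 → sign −
step 1: pivot 3/8 → sign +
step 2: pivot -1 → sign −
step 3: row/col 3 already zero → sign 0
signature = (1, 2, 1)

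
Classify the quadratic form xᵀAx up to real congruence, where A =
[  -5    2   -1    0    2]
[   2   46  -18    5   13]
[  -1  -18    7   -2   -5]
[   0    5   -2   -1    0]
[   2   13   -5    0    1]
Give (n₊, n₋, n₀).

Answer: (1, 4, 0)

Derivation:
step 0: pivot -5 → sign −
step 1: pivot 234/5 → sign +
step 2: pivot -4/117 → sign −
step 3: pivot -3/2 → sign −
step 4: pivot -3/4 → sign −
signature = (1, 4, 0)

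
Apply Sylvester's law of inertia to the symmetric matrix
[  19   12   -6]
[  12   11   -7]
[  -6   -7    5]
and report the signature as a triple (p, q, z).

step 0: pivot 19 → sign +
step 1: pivot 65/19 → sign +
step 2: pivot 6/65 → sign +
signature = (3, 0, 0)

Answer: (3, 0, 0)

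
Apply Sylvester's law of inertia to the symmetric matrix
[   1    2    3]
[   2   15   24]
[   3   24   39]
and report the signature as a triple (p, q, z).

Answer: (3, 0, 0)

Derivation:
step 0: pivot 1 → sign +
step 1: pivot 11 → sign +
step 2: pivot 6/11 → sign +
signature = (3, 0, 0)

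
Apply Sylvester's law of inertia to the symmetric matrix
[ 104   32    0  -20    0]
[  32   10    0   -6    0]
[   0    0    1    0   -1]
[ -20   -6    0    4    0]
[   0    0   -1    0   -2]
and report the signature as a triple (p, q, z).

Answer: (3, 1, 1)

Derivation:
step 0: pivot 104 → sign +
step 1: pivot 2/13 → sign +
step 2: pivot 1 → sign +
step 3: pivot -3 → sign −
step 4: row/col 4 already zero → sign 0
signature = (3, 1, 1)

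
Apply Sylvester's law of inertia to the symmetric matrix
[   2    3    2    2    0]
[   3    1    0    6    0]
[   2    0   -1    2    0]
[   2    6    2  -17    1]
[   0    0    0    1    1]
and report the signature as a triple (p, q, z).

step 0: pivot 2 → sign +
step 1: pivot -7/2 → sign −
step 2: pivot -3/7 → sign −
step 3: pivot -1 → sign −
step 4: pivot 2 → sign +
signature = (2, 3, 0)

Answer: (2, 3, 0)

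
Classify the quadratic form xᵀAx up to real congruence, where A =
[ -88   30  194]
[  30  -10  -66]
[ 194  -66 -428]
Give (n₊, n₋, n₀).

step 0: pivot -88 → sign −
step 1: pivot 5/22 → sign +
step 2: pivot -2/5 → sign −
signature = (1, 2, 0)

Answer: (1, 2, 0)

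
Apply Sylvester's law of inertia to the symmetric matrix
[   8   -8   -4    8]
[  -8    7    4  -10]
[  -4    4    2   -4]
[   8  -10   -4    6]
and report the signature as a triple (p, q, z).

step 0: pivot 8 → sign +
step 1: pivot -1 → sign −
step 2: pivot 2 → sign +
step 3: row/col 3 already zero → sign 0
signature = (2, 1, 1)

Answer: (2, 1, 1)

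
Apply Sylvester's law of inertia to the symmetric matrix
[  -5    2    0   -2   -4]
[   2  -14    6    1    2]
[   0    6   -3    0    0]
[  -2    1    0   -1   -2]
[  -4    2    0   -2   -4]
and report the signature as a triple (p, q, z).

step 0: pivot -5 → sign −
step 1: pivot -66/5 → sign −
step 2: pivot -3/11 → sign −
step 3: pivot -1/6 → sign −
step 4: row/col 4 already zero → sign 0
signature = (0, 4, 1)

Answer: (0, 4, 1)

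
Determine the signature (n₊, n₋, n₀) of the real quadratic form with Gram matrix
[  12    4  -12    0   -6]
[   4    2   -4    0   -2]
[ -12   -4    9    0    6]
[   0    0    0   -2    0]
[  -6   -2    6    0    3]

Answer: (2, 2, 1)

Derivation:
step 0: pivot 12 → sign +
step 1: pivot 2/3 → sign +
step 2: pivot -3 → sign −
step 3: pivot -2 → sign −
step 4: row/col 4 already zero → sign 0
signature = (2, 2, 1)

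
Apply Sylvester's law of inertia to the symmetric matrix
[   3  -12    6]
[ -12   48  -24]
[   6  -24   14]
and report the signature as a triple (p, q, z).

step 0: pivot 3 → sign +
step 1: pivot 2 → sign +
step 2: row/col 2 already zero → sign 0
signature = (2, 0, 1)

Answer: (2, 0, 1)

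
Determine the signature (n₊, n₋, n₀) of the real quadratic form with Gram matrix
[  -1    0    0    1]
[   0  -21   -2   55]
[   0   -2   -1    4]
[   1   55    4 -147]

Answer: (0, 4, 0)

Derivation:
step 0: pivot -1 → sign −
step 1: pivot -21 → sign −
step 2: pivot -17/21 → sign −
step 3: pivot -1/17 → sign −
signature = (0, 4, 0)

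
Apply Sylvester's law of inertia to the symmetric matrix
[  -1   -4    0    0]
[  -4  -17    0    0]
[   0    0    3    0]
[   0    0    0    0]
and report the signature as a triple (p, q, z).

Answer: (1, 2, 1)

Derivation:
step 0: pivot -1 → sign −
step 1: pivot -1 → sign −
step 2: pivot 3 → sign +
step 3: row/col 3 already zero → sign 0
signature = (1, 2, 1)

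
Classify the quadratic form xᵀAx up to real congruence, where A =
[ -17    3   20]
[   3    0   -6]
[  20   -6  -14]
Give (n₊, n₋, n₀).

step 0: pivot -17 → sign −
step 1: pivot 9/17 → sign +
step 2: pivot -2 → sign −
signature = (1, 2, 0)

Answer: (1, 2, 0)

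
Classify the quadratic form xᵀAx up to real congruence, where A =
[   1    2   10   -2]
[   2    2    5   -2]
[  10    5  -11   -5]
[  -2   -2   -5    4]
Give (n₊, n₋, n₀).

Answer: (3, 1, 0)

Derivation:
step 0: pivot 1 → sign +
step 1: pivot -2 → sign −
step 2: pivot 3/2 → sign +
step 3: pivot 2 → sign +
signature = (3, 1, 0)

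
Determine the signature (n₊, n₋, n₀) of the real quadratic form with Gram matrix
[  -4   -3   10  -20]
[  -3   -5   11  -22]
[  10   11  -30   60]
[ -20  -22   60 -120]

step 0: pivot -4 → sign −
step 1: pivot -11/4 → sign −
step 2: pivot -6/11 → sign −
step 3: row/col 3 already zero → sign 0
signature = (0, 3, 1)

Answer: (0, 3, 1)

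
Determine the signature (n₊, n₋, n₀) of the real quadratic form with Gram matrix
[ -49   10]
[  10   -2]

step 0: pivot -49 → sign −
step 1: pivot 2/49 → sign +
signature = (1, 1, 0)

Answer: (1, 1, 0)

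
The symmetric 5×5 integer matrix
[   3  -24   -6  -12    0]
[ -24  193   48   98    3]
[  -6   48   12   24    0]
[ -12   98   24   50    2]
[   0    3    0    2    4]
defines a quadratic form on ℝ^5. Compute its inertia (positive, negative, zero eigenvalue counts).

step 0: pivot 3 → sign +
step 1: pivot 1 → sign +
step 2: pivot -2 → sign −
step 3: pivot 3 → sign +
step 4: row/col 4 already zero → sign 0
signature = (3, 1, 1)

Answer: (3, 1, 1)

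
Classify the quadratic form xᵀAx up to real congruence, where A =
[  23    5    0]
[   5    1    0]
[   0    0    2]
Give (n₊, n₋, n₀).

step 0: pivot 23 → sign +
step 1: pivot -2/23 → sign −
step 2: pivot 2 → sign +
signature = (2, 1, 0)

Answer: (2, 1, 0)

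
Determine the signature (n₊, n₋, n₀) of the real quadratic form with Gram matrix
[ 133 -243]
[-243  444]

Answer: (2, 0, 0)

Derivation:
step 0: pivot 133 → sign +
step 1: pivot 3/133 → sign +
signature = (2, 0, 0)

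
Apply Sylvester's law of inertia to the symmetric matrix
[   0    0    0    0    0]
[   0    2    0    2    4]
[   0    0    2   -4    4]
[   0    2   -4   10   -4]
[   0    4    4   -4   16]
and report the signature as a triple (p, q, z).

step 0: pivot 2 → sign +
step 1: pivot 2 → sign +
step 2: row/col 2 already zero → sign 0
step 3: row/col 3 already zero → sign 0
step 4: row/col 4 already zero → sign 0
signature = (2, 0, 3)

Answer: (2, 0, 3)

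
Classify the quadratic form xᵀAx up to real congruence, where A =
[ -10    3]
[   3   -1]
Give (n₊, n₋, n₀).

step 0: pivot -10 → sign −
step 1: pivot -1/10 → sign −
signature = (0, 2, 0)

Answer: (0, 2, 0)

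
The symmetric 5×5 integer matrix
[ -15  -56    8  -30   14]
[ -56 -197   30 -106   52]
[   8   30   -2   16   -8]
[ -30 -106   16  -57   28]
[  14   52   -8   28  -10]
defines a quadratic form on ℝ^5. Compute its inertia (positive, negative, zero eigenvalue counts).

Answer: (4, 1, 0)

Derivation:
step 0: pivot -15 → sign −
step 1: pivot 181/15 → sign +
step 2: pivot 410/181 → sign +
step 3: pivot 3/205 → sign +
step 4: pivot 2 → sign +
signature = (4, 1, 0)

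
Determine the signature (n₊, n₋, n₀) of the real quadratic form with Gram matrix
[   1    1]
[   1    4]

step 0: pivot 1 → sign +
step 1: pivot 3 → sign +
signature = (2, 0, 0)

Answer: (2, 0, 0)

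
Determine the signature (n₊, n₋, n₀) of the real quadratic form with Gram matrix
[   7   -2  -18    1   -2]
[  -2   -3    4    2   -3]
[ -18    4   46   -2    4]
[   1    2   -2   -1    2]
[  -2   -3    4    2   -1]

Answer: (3, 1, 1)

Derivation:
step 0: pivot 7 → sign +
step 1: pivot -25/7 → sign −
step 2: pivot 2/25 → sign +
step 3: pivot 2 → sign +
step 4: row/col 4 already zero → sign 0
signature = (3, 1, 1)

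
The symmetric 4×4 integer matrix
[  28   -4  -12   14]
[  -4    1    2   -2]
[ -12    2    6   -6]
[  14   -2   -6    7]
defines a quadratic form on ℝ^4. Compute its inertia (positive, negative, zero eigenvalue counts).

step 0: pivot 28 → sign +
step 1: pivot 3/7 → sign +
step 2: pivot 2/3 → sign +
step 3: row/col 3 already zero → sign 0
signature = (3, 0, 1)

Answer: (3, 0, 1)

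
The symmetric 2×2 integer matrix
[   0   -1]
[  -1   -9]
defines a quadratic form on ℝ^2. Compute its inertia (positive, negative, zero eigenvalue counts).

Answer: (1, 1, 0)

Derivation:
step 0: pivot -9 → sign −
step 1: pivot 1/9 → sign +
signature = (1, 1, 0)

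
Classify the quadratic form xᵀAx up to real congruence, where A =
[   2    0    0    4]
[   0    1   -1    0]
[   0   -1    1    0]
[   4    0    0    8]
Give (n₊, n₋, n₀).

step 0: pivot 2 → sign +
step 1: pivot 1 → sign +
step 2: row/col 2 already zero → sign 0
step 3: row/col 3 already zero → sign 0
signature = (2, 0, 2)

Answer: (2, 0, 2)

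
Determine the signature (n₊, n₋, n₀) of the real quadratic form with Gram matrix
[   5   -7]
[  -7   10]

step 0: pivot 5 → sign +
step 1: pivot 1/5 → sign +
signature = (2, 0, 0)

Answer: (2, 0, 0)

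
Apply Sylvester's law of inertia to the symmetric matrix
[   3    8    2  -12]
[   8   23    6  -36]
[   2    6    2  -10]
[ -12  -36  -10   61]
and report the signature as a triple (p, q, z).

step 0: pivot 3 → sign +
step 1: pivot 5/3 → sign +
step 2: pivot 2/5 → sign +
step 3: pivot 3 → sign +
signature = (4, 0, 0)

Answer: (4, 0, 0)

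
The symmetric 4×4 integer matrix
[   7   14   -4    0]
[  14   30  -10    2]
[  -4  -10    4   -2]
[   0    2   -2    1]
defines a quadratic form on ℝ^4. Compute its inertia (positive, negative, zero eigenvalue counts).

Answer: (2, 2, 0)

Derivation:
step 0: pivot 7 → sign +
step 1: pivot 2 → sign +
step 2: pivot -2/7 → sign −
step 3: pivot -1 → sign −
signature = (2, 2, 0)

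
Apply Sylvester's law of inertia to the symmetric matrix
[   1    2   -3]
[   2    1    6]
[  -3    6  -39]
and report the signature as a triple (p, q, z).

Answer: (1, 1, 1)

Derivation:
step 0: pivot 1 → sign +
step 1: pivot -3 → sign −
step 2: row/col 2 already zero → sign 0
signature = (1, 1, 1)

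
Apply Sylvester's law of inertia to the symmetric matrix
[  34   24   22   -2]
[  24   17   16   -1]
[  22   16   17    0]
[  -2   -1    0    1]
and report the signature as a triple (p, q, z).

step 0: pivot 34 → sign +
step 1: pivot 1/17 → sign +
step 2: pivot -1 → sign −
step 3: pivot 2 → sign +
signature = (3, 1, 0)

Answer: (3, 1, 0)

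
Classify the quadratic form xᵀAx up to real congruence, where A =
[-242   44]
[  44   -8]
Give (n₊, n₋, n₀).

Answer: (0, 1, 1)

Derivation:
step 0: pivot -242 → sign −
step 1: row/col 1 already zero → sign 0
signature = (0, 1, 1)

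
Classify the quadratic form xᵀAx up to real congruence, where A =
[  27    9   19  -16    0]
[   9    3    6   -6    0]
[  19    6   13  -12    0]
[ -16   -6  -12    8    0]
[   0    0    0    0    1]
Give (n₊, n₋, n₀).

Answer: (3, 1, 1)

Derivation:
step 0: pivot 27 → sign +
step 1: pivot -10/27 → sign −
step 2: pivot 3/10 → sign +
step 3: pivot 1 → sign +
step 4: row/col 4 already zero → sign 0
signature = (3, 1, 1)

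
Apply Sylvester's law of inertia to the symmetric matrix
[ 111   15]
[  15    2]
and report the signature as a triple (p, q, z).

step 0: pivot 111 → sign +
step 1: pivot -1/37 → sign −
signature = (1, 1, 0)

Answer: (1, 1, 0)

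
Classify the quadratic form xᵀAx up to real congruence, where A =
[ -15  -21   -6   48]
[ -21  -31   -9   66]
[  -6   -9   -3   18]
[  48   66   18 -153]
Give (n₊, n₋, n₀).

Answer: (1, 3, 0)

Derivation:
step 0: pivot -15 → sign −
step 1: pivot -8/5 → sign −
step 2: pivot -3/8 → sign −
step 3: pivot 3 → sign +
signature = (1, 3, 0)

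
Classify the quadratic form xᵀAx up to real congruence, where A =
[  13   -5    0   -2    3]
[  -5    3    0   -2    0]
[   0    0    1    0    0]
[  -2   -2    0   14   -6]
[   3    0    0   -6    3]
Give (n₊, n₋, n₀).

step 0: pivot 13 → sign +
step 1: pivot 14/13 → sign +
step 2: pivot 1 → sign +
step 3: pivot 46/7 → sign +
step 4: pivot 3/46 → sign +
signature = (5, 0, 0)

Answer: (5, 0, 0)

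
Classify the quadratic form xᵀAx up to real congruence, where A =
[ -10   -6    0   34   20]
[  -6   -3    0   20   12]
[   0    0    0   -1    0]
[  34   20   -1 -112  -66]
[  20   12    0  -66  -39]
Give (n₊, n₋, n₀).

step 0: pivot -10 → sign −
step 1: pivot 3/5 → sign +
step 2: pivot 10/3 → sign +
step 3: pivot -3/10 → sign −
step 4: pivot 1 → sign +
signature = (3, 2, 0)

Answer: (3, 2, 0)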